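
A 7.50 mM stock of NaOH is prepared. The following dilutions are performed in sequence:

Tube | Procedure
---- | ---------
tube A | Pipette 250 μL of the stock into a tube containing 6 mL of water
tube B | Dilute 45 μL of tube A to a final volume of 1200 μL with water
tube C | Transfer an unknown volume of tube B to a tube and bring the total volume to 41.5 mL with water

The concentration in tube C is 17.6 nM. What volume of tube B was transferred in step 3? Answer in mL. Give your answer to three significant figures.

0.0649 mL

Step 1: 250 μL + 6 mL = 6250 μL total → factor 6250/250 = 25
Step 2: 45 μL brought to 1200 μL → factor 1200/45 = 26.667
Step 3: v brought to 41.5 mL → factor = 41.5 mL/v
Product of known-step factors = 666.67
Overall factor = 7.50 mM / (17.6 nM) = 4.2614 × 10^5
Step-3 factor = 4.2614 × 10^5 / 666.67 = 639.2
v = 41.5 mL / 639.2 = 0.0649 mL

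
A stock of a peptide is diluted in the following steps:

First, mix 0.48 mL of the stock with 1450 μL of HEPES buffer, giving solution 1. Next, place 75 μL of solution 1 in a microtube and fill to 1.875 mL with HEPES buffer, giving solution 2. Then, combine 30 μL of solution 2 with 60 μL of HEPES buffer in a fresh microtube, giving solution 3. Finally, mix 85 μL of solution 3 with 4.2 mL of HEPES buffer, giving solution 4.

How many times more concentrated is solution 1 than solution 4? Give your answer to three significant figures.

Step 1: 0.48 mL + 1450 μL = 1.93 mL total → factor 1.93/0.48 = 4.0208
Step 2: 75 μL brought to 1.875 mL → factor 1875/75 = 25
Step 3: 30 μL + 60 μL = 90 μL total → factor 90/30 = 3
Step 4: 85 μL + 4.2 mL = 4285 μL total → factor 4285/85 = 50.412
Dilution factor to solution 1 = 4.0208; to solution 4 = 15202
[solution 1]/[solution 4] = (factor to solution 4)/(factor to solution 1) = 15202/4.0208 = 3.78 × 10^3

3.78 × 10^3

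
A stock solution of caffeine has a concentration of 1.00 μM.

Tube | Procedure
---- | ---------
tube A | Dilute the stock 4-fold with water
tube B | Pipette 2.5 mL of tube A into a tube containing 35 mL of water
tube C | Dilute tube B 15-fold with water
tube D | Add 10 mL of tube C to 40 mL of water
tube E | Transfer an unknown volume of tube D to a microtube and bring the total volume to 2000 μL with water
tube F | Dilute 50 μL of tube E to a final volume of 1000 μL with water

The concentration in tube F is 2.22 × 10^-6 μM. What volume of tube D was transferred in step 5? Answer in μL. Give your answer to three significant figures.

Step 1: 4-fold → factor 4
Step 2: 2.5 mL + 35 mL = 37.5 mL total → factor 37.5/2.5 = 15
Step 3: 15-fold → factor 15
Step 4: 10 mL + 40 mL = 50 mL total → factor 50/10 = 5
Step 5: v brought to 2000 μL → factor = 2000 μL/v
Step 6: 50 μL brought to 1000 μL → factor 1000/50 = 20
Product of known-step factors = 90000
Overall factor = 1.00 μM / (2.22 × 10^-6 μM) = 4.5045 × 10^5
Step-5 factor = 4.5045 × 10^5 / 90000 = 5.005
v = 2000 μL / 5.005 = 400 μL

400 μL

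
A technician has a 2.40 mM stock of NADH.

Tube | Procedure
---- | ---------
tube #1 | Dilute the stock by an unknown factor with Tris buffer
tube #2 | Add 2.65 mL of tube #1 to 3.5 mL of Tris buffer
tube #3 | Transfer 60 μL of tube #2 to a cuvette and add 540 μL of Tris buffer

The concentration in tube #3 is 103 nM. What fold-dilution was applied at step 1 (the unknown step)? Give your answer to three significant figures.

Step 1: unknown factor x
Step 2: 2.65 mL + 3.5 mL = 6.15 mL total → factor 6.15/2.65 = 2.3208
Step 3: 60 μL + 540 μL = 600 μL total → factor 600/60 = 10
Product of known-step factors = 23.208
Overall factor = 2.40 mM / (103 nM) = 23301
x = 23301 / 23.208 = 1.00 × 10^3

1.00 × 10^3-fold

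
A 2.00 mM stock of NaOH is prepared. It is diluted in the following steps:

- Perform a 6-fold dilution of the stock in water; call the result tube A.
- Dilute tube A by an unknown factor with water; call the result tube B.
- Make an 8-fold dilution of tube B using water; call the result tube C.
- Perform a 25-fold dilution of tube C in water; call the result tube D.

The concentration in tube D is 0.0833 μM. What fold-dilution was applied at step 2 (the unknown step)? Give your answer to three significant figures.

Step 1: 6-fold → factor 6
Step 2: unknown factor x
Step 3: 8-fold → factor 8
Step 4: 25-fold → factor 25
Product of known-step factors = 1200
Overall factor = 2.00 mM / (0.0833 μM) = 24010
x = 24010 / 1200 = 20.0

20.0-fold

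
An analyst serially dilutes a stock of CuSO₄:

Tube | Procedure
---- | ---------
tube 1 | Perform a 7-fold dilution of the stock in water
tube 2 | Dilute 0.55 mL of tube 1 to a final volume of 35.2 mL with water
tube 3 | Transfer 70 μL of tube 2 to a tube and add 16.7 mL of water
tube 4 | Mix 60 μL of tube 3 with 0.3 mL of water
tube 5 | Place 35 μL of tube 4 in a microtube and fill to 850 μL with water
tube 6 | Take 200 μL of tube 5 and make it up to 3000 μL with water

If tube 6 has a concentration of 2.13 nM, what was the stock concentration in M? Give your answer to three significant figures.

Step 1: 7-fold → factor 7
Step 2: 0.55 mL brought to 35.2 mL → factor 35.2/0.55 = 64
Step 3: 70 μL + 16.7 mL = 16770 μL total → factor 16770/70 = 239.57
Step 4: 60 μL + 0.3 mL = 360 μL total → factor 360/60 = 6
Step 5: 35 μL brought to 850 μL → factor 850/35 = 24.286
Step 6: 200 μL brought to 3000 μL → factor 3000/200 = 15
Overall dilution factor = 7 × 64 × 239.57 × 6 × 24.286 × 15 = 2.3459 × 10^8
Stock = 2.13 nM × 2.3459 × 10^8 = 4.997 × 10^8 nM = 0.500 M

0.500 M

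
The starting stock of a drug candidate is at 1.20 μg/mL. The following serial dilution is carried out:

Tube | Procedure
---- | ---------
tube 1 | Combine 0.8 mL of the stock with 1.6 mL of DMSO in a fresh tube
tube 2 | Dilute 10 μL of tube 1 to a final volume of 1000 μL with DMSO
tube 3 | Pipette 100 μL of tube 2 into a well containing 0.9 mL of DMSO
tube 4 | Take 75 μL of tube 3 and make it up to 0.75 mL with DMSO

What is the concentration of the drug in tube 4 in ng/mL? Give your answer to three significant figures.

0.0400 ng/mL

Step 1: 0.8 mL + 1.6 mL = 2.4 mL total → factor 2.4/0.8 = 3
Step 2: 10 μL brought to 1000 μL → factor 1000/10 = 100
Step 3: 100 μL + 0.9 mL = 1000 μL total → factor 1000/100 = 10
Step 4: 75 μL brought to 0.75 mL → factor 750/75 = 10
Overall dilution factor = 3 × 100 × 10 × 10 = 30000
Final = 1.20 μg/mL / 30000 = 4.000 × 10^-5 μg/mL = 0.0400 ng/mL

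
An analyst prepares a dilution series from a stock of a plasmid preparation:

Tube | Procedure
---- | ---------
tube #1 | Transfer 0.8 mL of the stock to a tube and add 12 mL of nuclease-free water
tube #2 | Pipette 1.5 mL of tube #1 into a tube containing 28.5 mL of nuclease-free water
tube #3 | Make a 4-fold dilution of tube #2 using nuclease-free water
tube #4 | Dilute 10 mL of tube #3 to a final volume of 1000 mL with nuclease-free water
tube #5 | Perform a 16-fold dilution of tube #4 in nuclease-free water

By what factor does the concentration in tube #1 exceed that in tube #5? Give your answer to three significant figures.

1.28 × 10^5

Step 1: 0.8 mL + 12 mL = 12.8 mL total → factor 12.8/0.8 = 16
Step 2: 1.5 mL + 28.5 mL = 30 mL total → factor 30/1.5 = 20
Step 3: 4-fold → factor 4
Step 4: 10 mL brought to 1000 mL → factor 1000/10 = 100
Step 5: 16-fold → factor 16
Dilution factor to tube #1 = 16; to tube #5 = 2.048 × 10^6
[tube #1]/[tube #5] = (factor to tube #5)/(factor to tube #1) = 2.048 × 10^6/16 = 1.28 × 10^5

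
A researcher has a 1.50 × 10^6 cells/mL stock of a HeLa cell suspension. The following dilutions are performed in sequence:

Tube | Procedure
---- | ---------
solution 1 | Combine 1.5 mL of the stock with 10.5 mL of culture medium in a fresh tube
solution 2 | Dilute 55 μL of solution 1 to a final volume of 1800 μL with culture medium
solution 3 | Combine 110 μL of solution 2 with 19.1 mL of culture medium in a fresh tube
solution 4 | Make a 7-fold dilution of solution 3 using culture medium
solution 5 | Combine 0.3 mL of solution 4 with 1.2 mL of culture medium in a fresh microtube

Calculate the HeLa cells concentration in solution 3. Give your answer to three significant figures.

32.8 cells/mL

Step 1: 1.5 mL + 10.5 mL = 12 mL total → factor 12/1.5 = 8
Step 2: 55 μL brought to 1800 μL → factor 1800/55 = 32.727
Step 3: 110 μL + 19.1 mL = 19210 μL total → factor 19210/110 = 174.64
Dilution factor through solution 3 = 8 × 32.727 × 174.64 = 45723
[solution 3] = 1.50 × 10^6 cells/mL / 45723 = 32.8 cells/mL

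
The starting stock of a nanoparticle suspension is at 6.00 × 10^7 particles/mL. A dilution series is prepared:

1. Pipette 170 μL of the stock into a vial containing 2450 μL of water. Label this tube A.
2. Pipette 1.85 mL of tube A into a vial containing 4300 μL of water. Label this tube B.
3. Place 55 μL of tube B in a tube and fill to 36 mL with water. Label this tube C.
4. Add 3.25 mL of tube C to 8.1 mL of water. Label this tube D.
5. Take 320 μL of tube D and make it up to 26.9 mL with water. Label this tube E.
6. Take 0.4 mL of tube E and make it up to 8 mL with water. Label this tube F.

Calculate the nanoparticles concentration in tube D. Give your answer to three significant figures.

Step 1: 170 μL + 2450 μL = 2620 μL total → factor 2620/170 = 15.412
Step 2: 1.85 mL + 4300 μL = 6.15 mL total → factor 6.15/1.85 = 3.3243
Step 3: 55 μL brought to 36 mL → factor 36000/55 = 654.55
Step 4: 3.25 mL + 8.1 mL = 11.35 mL total → factor 11.35/3.25 = 3.4923
Dilution factor through tube D = 15.412 × 3.3243 × 654.55 × 3.4923 = 1.1711 × 10^5
[tube D] = 6.00 × 10^7 particles/mL / 1.1711 × 10^5 = 512 particles/mL

512 particles/mL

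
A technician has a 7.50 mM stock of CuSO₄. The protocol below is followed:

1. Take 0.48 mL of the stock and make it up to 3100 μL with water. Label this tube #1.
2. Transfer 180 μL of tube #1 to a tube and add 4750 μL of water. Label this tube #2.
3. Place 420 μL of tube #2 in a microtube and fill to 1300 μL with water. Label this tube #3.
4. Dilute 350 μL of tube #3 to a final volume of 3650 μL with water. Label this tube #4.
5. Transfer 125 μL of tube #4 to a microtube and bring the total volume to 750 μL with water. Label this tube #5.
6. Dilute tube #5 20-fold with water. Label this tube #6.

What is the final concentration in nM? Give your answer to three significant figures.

10.9 nM

Step 1: 0.48 mL brought to 3100 μL → factor 3.1/0.48 = 6.4583
Step 2: 180 μL + 4750 μL = 4930 μL total → factor 4930/180 = 27.389
Step 3: 420 μL brought to 1300 μL → factor 1300/420 = 3.0952
Step 4: 350 μL brought to 3650 μL → factor 3650/350 = 10.429
Step 5: 125 μL brought to 750 μL → factor 750/125 = 6
Step 6: 20-fold → factor 20
Overall dilution factor = 6.4583 × 27.389 × 3.0952 × 10.429 × 6 × 20 = 6.8516 × 10^5
Final = 7.50 mM / 6.8516 × 10^5 = 1.095 × 10^-5 mM = 10.9 nM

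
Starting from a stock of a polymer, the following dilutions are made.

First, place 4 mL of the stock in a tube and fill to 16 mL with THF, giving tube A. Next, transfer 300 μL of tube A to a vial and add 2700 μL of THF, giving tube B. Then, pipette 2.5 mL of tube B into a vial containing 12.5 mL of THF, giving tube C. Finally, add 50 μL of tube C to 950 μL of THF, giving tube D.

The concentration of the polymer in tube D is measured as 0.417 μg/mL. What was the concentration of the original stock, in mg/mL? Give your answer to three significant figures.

2.00 mg/mL

Step 1: 4 mL brought to 16 mL → factor 16/4 = 4
Step 2: 300 μL + 2700 μL = 3000 μL total → factor 3000/300 = 10
Step 3: 2.5 mL + 12.5 mL = 15 mL total → factor 15/2.5 = 6
Step 4: 50 μL + 950 μL = 1000 μL total → factor 1000/50 = 20
Overall dilution factor = 4 × 10 × 6 × 20 = 4800
Stock = 0.417 μg/mL × 4800 = 2002 μg/mL = 2.00 mg/mL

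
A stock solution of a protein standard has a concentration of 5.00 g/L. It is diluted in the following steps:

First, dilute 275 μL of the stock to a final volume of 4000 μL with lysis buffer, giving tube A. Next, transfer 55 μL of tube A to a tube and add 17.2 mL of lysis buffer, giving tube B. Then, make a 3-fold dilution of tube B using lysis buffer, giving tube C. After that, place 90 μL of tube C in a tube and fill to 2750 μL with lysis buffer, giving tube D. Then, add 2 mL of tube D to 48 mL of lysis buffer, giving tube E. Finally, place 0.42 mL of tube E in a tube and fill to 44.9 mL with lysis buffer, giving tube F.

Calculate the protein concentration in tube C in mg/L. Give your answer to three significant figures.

Step 1: 275 μL brought to 4000 μL → factor 4000/275 = 14.545
Step 2: 55 μL + 17.2 mL = 17255 μL total → factor 17255/55 = 313.73
Step 3: 3-fold → factor 3
Dilution factor through tube C = 14.545 × 313.73 × 3 = 13690
[tube C] = 5.00 g/L / 13690 = 0.0003652 g/L = 0.365 mg/L

0.365 mg/L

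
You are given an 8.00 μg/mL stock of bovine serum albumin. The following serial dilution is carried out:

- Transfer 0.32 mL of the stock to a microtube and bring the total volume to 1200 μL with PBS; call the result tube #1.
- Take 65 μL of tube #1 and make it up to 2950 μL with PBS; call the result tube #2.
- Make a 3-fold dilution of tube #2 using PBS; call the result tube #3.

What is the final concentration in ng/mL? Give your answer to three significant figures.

15.7 ng/mL

Step 1: 0.32 mL brought to 1200 μL → factor 1.2/0.32 = 3.75
Step 2: 65 μL brought to 2950 μL → factor 2950/65 = 45.385
Step 3: 3-fold → factor 3
Overall dilution factor = 3.75 × 45.385 × 3 = 510.58
Final = 8.00 μg/mL / 510.58 = 0.01567 μg/mL = 15.7 ng/mL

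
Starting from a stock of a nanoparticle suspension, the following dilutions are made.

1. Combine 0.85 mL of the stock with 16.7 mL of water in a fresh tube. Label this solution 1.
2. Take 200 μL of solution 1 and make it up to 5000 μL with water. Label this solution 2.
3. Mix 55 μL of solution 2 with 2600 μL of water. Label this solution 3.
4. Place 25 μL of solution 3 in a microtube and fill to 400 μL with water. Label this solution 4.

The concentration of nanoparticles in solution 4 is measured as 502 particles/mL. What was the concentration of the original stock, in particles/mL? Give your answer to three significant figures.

Step 1: 0.85 mL + 16.7 mL = 17.55 mL total → factor 17.55/0.85 = 20.647
Step 2: 200 μL brought to 5000 μL → factor 5000/200 = 25
Step 3: 55 μL + 2600 μL = 2655 μL total → factor 2655/55 = 48.273
Step 4: 25 μL brought to 400 μL → factor 400/25 = 16
Overall dilution factor = 20.647 × 25 × 48.273 × 16 = 3.9868 × 10^5
Stock = 502 particles/mL × 3.9868 × 10^5 = 2.00 × 10^8 particles/mL

2.00 × 10^8 particles/mL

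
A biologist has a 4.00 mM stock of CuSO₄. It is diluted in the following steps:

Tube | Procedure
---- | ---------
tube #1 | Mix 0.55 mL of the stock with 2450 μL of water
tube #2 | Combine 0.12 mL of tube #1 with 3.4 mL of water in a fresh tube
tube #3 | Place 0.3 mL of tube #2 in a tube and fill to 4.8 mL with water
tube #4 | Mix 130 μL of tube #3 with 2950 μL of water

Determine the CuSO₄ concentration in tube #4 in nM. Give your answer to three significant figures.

Step 1: 0.55 mL + 2450 μL = 3 mL total → factor 3/0.55 = 5.4545
Step 2: 0.12 mL + 3.4 mL = 3.52 mL total → factor 3.52/0.12 = 29.333
Step 3: 0.3 mL brought to 4.8 mL → factor 4.8/0.3 = 16
Step 4: 130 μL + 2950 μL = 3080 μL total → factor 3080/130 = 23.692
Overall dilution factor = 5.4545 × 29.333 × 16 × 23.692 = 60652
Final = 4.00 mM / 60652 = 6.595 × 10^-5 mM = 65.9 nM

65.9 nM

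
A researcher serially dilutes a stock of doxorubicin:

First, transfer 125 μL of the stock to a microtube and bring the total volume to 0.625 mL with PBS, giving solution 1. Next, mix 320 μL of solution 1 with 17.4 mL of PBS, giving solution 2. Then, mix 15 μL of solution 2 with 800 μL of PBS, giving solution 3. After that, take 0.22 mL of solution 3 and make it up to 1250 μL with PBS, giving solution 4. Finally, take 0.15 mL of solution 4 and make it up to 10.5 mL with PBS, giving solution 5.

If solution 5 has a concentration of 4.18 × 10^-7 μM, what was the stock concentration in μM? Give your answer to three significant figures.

2.50 μM

Step 1: 125 μL brought to 0.625 mL → factor 625/125 = 5
Step 2: 320 μL + 17.4 mL = 17720 μL total → factor 17720/320 = 55.375
Step 3: 15 μL + 800 μL = 815 μL total → factor 815/15 = 54.333
Step 4: 0.22 mL brought to 1250 μL → factor 1.25/0.22 = 5.6818
Step 5: 0.15 mL brought to 10.5 mL → factor 10.5/0.15 = 70
Overall dilution factor = 5 × 55.375 × 54.333 × 5.6818 × 70 = 5.9832 × 10^6
Stock = 4.18 × 10^-7 μM × 5.9832 × 10^6 = 2.50 μM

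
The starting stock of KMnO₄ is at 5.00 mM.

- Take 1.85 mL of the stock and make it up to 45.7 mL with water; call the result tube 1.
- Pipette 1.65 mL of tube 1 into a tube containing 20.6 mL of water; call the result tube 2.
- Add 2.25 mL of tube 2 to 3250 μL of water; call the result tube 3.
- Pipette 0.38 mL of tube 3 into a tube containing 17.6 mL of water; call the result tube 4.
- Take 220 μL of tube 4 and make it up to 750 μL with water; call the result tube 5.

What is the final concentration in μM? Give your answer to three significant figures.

Step 1: 1.85 mL brought to 45.7 mL → factor 45.7/1.85 = 24.703
Step 2: 1.65 mL + 20.6 mL = 22.25 mL total → factor 22.25/1.65 = 13.485
Step 3: 2.25 mL + 3250 μL = 5.5 mL total → factor 5.5/2.25 = 2.4444
Step 4: 0.38 mL + 17.6 mL = 17.98 mL total → factor 17.98/0.38 = 47.316
Step 5: 220 μL brought to 750 μL → factor 750/220 = 3.4091
Overall dilution factor = 24.703 × 13.485 × 2.4444 × 47.316 × 3.4091 = 1.3135 × 10^5
Final = 5.00 mM / 1.3135 × 10^5 = 3.807 × 10^-5 mM = 0.0381 μM

0.0381 μM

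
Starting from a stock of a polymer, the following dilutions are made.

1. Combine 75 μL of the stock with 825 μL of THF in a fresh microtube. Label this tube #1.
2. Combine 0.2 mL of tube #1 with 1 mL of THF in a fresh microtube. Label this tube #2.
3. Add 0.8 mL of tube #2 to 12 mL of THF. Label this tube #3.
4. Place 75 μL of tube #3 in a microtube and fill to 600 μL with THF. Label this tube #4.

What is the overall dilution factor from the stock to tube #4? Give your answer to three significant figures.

Step 1: 75 μL + 825 μL = 900 μL total → factor 900/75 = 12
Step 2: 0.2 mL + 1 mL = 1.2 mL total → factor 1.2/0.2 = 6
Step 3: 0.8 mL + 12 mL = 12.8 mL total → factor 12.8/0.8 = 16
Step 4: 75 μL brought to 600 μL → factor 600/75 = 8
Overall dilution factor = 12 × 6 × 16 × 8 = 9216

9.22 × 10^3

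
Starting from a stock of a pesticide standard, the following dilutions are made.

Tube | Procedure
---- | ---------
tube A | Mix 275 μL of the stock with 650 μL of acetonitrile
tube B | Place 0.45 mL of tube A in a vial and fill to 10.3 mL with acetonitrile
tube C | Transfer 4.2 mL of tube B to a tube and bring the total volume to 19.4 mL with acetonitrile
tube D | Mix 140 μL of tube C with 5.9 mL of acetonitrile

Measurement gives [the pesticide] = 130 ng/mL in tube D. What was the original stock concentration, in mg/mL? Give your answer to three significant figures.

Step 1: 275 μL + 650 μL = 925 μL total → factor 925/275 = 3.3636
Step 2: 0.45 mL brought to 10.3 mL → factor 10.3/0.45 = 22.889
Step 3: 4.2 mL brought to 19.4 mL → factor 19.4/4.2 = 4.619
Step 4: 140 μL + 5.9 mL = 6040 μL total → factor 6040/140 = 43.143
Overall dilution factor = 3.3636 × 22.889 × 4.619 × 43.143 = 15342
Stock = 130 ng/mL × 15342 = 1.995 × 10^6 ng/mL = 1.99 mg/mL

1.99 mg/mL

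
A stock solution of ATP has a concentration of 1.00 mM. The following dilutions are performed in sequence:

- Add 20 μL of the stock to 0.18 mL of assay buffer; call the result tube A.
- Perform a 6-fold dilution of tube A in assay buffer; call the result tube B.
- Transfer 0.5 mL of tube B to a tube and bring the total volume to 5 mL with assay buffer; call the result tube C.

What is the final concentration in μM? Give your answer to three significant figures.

1.67 μM

Step 1: 20 μL + 0.18 mL = 200 μL total → factor 200/20 = 10
Step 2: 6-fold → factor 6
Step 3: 0.5 mL brought to 5 mL → factor 5/0.5 = 10
Overall dilution factor = 10 × 6 × 10 = 600
Final = 1.00 mM / 600 = 0.001667 mM = 1.67 μM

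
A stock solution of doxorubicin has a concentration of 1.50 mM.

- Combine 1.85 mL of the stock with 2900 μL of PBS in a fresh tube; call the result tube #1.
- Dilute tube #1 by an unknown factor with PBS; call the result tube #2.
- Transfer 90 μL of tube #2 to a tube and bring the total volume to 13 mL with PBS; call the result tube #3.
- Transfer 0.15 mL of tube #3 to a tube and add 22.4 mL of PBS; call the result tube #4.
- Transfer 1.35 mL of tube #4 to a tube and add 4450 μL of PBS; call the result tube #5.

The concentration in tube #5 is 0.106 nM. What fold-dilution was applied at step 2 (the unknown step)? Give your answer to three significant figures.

59.1-fold

Step 1: 1.85 mL + 2900 μL = 4.75 mL total → factor 4.75/1.85 = 2.5676
Step 2: unknown factor x
Step 3: 90 μL brought to 13 mL → factor 13000/90 = 144.44
Step 4: 0.15 mL + 22.4 mL = 22.55 mL total → factor 22.55/0.15 = 150.33
Step 5: 1.35 mL + 4450 μL = 5.8 mL total → factor 5.8/1.35 = 4.2963
Product of known-step factors = 2.3954 × 10^5
Overall factor = 1.50 mM / (0.106 nM) = 1.4151 × 10^7
x = 1.4151 × 10^7 / 2.3954 × 10^5 = 59.1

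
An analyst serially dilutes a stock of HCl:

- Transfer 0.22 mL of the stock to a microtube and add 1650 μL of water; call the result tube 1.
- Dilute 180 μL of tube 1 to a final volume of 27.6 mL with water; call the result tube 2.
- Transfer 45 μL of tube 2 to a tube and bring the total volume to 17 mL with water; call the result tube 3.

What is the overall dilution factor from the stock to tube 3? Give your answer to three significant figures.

4.92 × 10^5

Step 1: 0.22 mL + 1650 μL = 1.87 mL total → factor 1.87/0.22 = 8.5
Step 2: 180 μL brought to 27.6 mL → factor 27600/180 = 153.33
Step 3: 45 μL brought to 17 mL → factor 17000/45 = 377.78
Overall dilution factor = 8.5 × 153.33 × 377.78 = 4.9237 × 10^5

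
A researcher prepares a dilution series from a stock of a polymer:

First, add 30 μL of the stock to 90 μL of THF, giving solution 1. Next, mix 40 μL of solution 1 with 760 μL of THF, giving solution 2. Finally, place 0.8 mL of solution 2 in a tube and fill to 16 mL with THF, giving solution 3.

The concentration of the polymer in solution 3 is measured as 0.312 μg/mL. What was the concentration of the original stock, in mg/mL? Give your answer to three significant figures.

Step 1: 30 μL + 90 μL = 120 μL total → factor 120/30 = 4
Step 2: 40 μL + 760 μL = 800 μL total → factor 800/40 = 20
Step 3: 0.8 mL brought to 16 mL → factor 16/0.8 = 20
Overall dilution factor = 4 × 20 × 20 = 1600
Stock = 0.312 μg/mL × 1600 = 499.2 μg/mL = 0.499 mg/mL

0.499 mg/mL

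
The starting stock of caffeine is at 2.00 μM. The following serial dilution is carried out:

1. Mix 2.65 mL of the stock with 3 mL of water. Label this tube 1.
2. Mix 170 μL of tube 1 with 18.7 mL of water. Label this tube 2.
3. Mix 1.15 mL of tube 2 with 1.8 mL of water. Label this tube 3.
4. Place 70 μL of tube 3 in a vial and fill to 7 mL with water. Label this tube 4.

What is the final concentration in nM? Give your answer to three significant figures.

Step 1: 2.65 mL + 3 mL = 5.65 mL total → factor 5.65/2.65 = 2.1321
Step 2: 170 μL + 18.7 mL = 18870 μL total → factor 18870/170 = 111
Step 3: 1.15 mL + 1.8 mL = 2.95 mL total → factor 2.95/1.15 = 2.5652
Step 4: 70 μL brought to 7 mL → factor 7000/70 = 100
Overall dilution factor = 2.1321 × 111 × 2.5652 × 100 = 60709
Final = 2.00 μM / 60709 = 3.294 × 10^-5 μM = 0.0329 nM

0.0329 nM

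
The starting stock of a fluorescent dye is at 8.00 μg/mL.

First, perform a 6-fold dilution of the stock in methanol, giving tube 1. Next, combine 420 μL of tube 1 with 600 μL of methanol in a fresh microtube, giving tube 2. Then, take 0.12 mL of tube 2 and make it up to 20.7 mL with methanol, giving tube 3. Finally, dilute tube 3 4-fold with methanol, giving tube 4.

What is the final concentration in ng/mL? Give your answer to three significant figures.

0.796 ng/mL

Step 1: 6-fold → factor 6
Step 2: 420 μL + 600 μL = 1020 μL total → factor 1020/420 = 2.4286
Step 3: 0.12 mL brought to 20.7 mL → factor 20.7/0.12 = 172.5
Step 4: 4-fold → factor 4
Overall dilution factor = 6 × 2.4286 × 172.5 × 4 = 10054
Final = 8.00 μg/mL / 10054 = 0.0007957 μg/mL = 0.796 ng/mL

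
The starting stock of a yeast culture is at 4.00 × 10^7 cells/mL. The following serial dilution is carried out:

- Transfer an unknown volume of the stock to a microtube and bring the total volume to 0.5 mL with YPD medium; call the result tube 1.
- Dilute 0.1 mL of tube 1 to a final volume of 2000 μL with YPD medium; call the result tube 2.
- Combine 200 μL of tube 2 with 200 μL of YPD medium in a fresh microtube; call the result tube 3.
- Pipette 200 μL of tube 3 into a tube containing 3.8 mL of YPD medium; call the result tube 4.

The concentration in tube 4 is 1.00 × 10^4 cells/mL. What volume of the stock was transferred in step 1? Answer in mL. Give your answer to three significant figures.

Step 1: v brought to 0.5 mL → factor = 0.5 mL/v
Step 2: 0.1 mL brought to 2000 μL → factor 2/0.1 = 20
Step 3: 200 μL + 200 μL = 400 μL total → factor 400/200 = 2
Step 4: 200 μL + 3.8 mL = 4000 μL total → factor 4000/200 = 20
Product of known-step factors = 800
Overall factor = 4.00 × 10^7 cells/mL / (1.00 × 10^4 cells/mL) = 4000
Step-1 factor = 4000 / 800 = 5
v = 0.5 mL / 5 = 0.100 mL

0.100 mL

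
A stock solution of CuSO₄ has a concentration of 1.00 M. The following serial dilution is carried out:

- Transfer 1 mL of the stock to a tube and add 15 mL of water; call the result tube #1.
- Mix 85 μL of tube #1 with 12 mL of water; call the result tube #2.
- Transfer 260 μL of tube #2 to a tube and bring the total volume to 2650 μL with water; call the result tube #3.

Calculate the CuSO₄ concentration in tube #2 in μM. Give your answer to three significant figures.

440 μM

Step 1: 1 mL + 15 mL = 16 mL total → factor 16/1 = 16
Step 2: 85 μL + 12 mL = 12085 μL total → factor 12085/85 = 142.18
Dilution factor through tube #2 = 16 × 142.18 = 2274.8
[tube #2] = 1.00 M / 2274.8 = 0.0004396 M = 440 μM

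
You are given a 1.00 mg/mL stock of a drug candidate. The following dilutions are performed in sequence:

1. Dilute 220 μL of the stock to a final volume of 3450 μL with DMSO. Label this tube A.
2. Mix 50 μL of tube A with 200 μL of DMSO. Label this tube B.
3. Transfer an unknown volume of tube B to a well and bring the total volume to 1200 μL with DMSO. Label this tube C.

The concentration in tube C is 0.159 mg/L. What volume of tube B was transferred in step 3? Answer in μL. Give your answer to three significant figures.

Step 1: 220 μL brought to 3450 μL → factor 3450/220 = 15.682
Step 2: 50 μL + 200 μL = 250 μL total → factor 250/50 = 5
Step 3: v brought to 1200 μL → factor = 1200 μL/v
Product of known-step factors = 78.409
Overall factor = 1.00 mg/mL / (0.159 mg/L) = 6289.3
Step-3 factor = 6289.3 / 78.409 = 80.211
v = 1200 μL / 80.211 = 15.0 μL

15.0 μL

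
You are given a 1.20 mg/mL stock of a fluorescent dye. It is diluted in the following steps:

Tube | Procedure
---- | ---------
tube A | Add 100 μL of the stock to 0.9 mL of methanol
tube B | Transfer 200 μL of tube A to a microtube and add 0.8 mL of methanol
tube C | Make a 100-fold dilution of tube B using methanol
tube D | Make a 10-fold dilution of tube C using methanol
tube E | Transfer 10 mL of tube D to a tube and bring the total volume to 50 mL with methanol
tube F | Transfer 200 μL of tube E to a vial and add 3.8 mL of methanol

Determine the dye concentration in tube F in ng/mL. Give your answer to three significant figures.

0.240 ng/mL

Step 1: 100 μL + 0.9 mL = 1000 μL total → factor 1000/100 = 10
Step 2: 200 μL + 0.8 mL = 1000 μL total → factor 1000/200 = 5
Step 3: 100-fold → factor 100
Step 4: 10-fold → factor 10
Step 5: 10 mL brought to 50 mL → factor 50/10 = 5
Step 6: 200 μL + 3.8 mL = 4000 μL total → factor 4000/200 = 20
Overall dilution factor = 10 × 5 × 100 × 10 × 5 × 20 = 5 × 10^6
Final = 1.20 mg/mL / 5 × 10^6 = 2.400 × 10^-7 mg/mL = 0.240 ng/mL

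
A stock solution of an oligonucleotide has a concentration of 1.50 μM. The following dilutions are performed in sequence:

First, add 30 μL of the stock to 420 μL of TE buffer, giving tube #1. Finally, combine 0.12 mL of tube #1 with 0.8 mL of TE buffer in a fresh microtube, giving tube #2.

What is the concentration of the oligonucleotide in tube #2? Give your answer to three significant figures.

Step 1: 30 μL + 420 μL = 450 μL total → factor 450/30 = 15
Step 2: 0.12 mL + 0.8 mL = 0.92 mL total → factor 0.92/0.12 = 7.6667
Overall dilution factor = 15 × 7.6667 = 115
Final = 1.50 μM / 115 = 0.0130 μM

0.0130 μM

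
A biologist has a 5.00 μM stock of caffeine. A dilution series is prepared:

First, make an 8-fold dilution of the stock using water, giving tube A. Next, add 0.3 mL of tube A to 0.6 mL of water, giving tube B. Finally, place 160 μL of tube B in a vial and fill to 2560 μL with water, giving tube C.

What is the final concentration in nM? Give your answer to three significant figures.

13.0 nM

Step 1: 8-fold → factor 8
Step 2: 0.3 mL + 0.6 mL = 0.9 mL total → factor 0.9/0.3 = 3
Step 3: 160 μL brought to 2560 μL → factor 2560/160 = 16
Overall dilution factor = 8 × 3 × 16 = 384
Final = 5.00 μM / 384 = 0.01302 μM = 13.0 nM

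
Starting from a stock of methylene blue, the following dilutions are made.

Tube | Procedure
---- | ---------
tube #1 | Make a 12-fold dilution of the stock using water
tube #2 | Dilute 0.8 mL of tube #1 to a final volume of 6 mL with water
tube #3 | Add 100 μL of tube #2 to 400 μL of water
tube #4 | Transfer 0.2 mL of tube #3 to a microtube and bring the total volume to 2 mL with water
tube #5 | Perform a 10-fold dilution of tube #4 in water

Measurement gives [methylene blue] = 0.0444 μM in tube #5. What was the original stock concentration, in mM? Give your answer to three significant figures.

Step 1: 12-fold → factor 12
Step 2: 0.8 mL brought to 6 mL → factor 6/0.8 = 7.5
Step 3: 100 μL + 400 μL = 500 μL total → factor 500/100 = 5
Step 4: 0.2 mL brought to 2 mL → factor 2/0.2 = 10
Step 5: 10-fold → factor 10
Overall dilution factor = 12 × 7.5 × 5 × 10 × 10 = 45000
Stock = 0.0444 μM × 45000 = 1998 μM = 2.00 mM

2.00 mM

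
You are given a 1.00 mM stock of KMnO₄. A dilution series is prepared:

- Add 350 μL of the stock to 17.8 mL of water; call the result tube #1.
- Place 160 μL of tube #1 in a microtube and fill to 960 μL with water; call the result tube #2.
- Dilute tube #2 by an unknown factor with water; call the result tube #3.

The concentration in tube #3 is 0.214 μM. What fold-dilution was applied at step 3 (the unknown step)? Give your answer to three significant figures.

Step 1: 350 μL + 17.8 mL = 18150 μL total → factor 18150/350 = 51.857
Step 2: 160 μL brought to 960 μL → factor 960/160 = 6
Step 3: unknown factor x
Product of known-step factors = 311.14
Overall factor = 1.00 mM / (0.214 μM) = 4672.9
x = 4672.9 / 311.14 = 15.0

15.0-fold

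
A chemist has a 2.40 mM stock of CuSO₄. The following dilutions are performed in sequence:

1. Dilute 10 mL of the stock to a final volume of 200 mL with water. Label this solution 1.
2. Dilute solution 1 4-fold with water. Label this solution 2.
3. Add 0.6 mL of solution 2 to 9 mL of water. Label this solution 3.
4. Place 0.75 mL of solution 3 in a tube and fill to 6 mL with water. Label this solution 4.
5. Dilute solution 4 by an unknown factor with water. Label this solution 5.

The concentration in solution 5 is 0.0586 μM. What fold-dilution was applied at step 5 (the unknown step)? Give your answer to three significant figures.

4.00-fold

Step 1: 10 mL brought to 200 mL → factor 200/10 = 20
Step 2: 4-fold → factor 4
Step 3: 0.6 mL + 9 mL = 9.6 mL total → factor 9.6/0.6 = 16
Step 4: 0.75 mL brought to 6 mL → factor 6/0.75 = 8
Step 5: unknown factor x
Product of known-step factors = 10240
Overall factor = 2.40 mM / (0.0586 μM) = 40956
x = 40956 / 10240 = 4.00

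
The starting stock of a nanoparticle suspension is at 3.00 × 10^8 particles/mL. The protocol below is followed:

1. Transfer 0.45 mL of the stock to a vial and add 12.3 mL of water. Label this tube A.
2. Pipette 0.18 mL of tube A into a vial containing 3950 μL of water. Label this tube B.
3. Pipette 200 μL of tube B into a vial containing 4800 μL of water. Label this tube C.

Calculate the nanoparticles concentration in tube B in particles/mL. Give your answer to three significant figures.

4.61 × 10^5 particles/mL

Step 1: 0.45 mL + 12.3 mL = 12.75 mL total → factor 12.75/0.45 = 28.333
Step 2: 0.18 mL + 3950 μL = 4.13 mL total → factor 4.13/0.18 = 22.944
Dilution factor through tube B = 28.333 × 22.944 = 650.09
[tube B] = 3.00 × 10^8 particles/mL / 650.09 = 4.61 × 10^5 particles/mL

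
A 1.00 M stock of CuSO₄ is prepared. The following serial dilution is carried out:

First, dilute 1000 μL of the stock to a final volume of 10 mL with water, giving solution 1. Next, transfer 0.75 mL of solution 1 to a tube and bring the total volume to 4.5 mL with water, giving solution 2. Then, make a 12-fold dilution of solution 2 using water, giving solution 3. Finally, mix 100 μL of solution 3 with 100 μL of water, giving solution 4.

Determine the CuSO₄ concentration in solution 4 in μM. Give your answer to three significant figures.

Step 1: 1000 μL brought to 10 mL → factor 10000/1000 = 10
Step 2: 0.75 mL brought to 4.5 mL → factor 4.5/0.75 = 6
Step 3: 12-fold → factor 12
Step 4: 100 μL + 100 μL = 200 μL total → factor 200/100 = 2
Overall dilution factor = 10 × 6 × 12 × 2 = 1440
Final = 1.00 M / 1440 = 0.0006944 M = 694 μM

694 μM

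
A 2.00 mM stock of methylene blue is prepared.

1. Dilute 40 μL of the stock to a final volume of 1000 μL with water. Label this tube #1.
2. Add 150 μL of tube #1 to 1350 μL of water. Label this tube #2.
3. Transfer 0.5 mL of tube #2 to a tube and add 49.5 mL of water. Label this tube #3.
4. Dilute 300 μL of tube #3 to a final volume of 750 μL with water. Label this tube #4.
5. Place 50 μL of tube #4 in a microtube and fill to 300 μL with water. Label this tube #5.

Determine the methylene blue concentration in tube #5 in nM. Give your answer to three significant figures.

5.33 nM

Step 1: 40 μL brought to 1000 μL → factor 1000/40 = 25
Step 2: 150 μL + 1350 μL = 1500 μL total → factor 1500/150 = 10
Step 3: 0.5 mL + 49.5 mL = 50 mL total → factor 50/0.5 = 100
Step 4: 300 μL brought to 750 μL → factor 750/300 = 2.5
Step 5: 50 μL brought to 300 μL → factor 300/50 = 6
Overall dilution factor = 25 × 10 × 100 × 2.5 × 6 = 3.75 × 10^5
Final = 2.00 mM / 3.75 × 10^5 = 5.333 × 10^-6 mM = 5.33 nM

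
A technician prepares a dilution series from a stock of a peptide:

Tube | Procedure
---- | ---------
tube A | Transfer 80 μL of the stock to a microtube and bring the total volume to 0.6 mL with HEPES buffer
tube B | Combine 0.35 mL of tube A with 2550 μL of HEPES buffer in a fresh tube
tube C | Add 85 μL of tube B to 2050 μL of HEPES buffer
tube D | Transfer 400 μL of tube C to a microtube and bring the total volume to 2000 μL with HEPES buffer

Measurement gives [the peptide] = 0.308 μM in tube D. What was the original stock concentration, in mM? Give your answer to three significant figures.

Step 1: 80 μL brought to 0.6 mL → factor 600/80 = 7.5
Step 2: 0.35 mL + 2550 μL = 2.9 mL total → factor 2.9/0.35 = 8.2857
Step 3: 85 μL + 2050 μL = 2135 μL total → factor 2135/85 = 25.118
Step 4: 400 μL brought to 2000 μL → factor 2000/400 = 5
Overall dilution factor = 7.5 × 8.2857 × 25.118 × 5 = 7804.4
Stock = 0.308 μM × 7804.4 = 2404 μM = 2.40 mM

2.40 mM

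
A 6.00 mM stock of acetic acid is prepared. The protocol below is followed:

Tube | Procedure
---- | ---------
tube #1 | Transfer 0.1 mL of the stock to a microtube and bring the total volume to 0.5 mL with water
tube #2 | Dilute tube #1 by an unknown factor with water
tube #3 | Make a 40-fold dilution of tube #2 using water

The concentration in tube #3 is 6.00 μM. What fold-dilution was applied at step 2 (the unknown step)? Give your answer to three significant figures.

Step 1: 0.1 mL brought to 0.5 mL → factor 0.5/0.1 = 5
Step 2: unknown factor x
Step 3: 40-fold → factor 40
Product of known-step factors = 200
Overall factor = 6.00 mM / (6.00 μM) = 1000
x = 1000 / 200 = 5.00

5.00-fold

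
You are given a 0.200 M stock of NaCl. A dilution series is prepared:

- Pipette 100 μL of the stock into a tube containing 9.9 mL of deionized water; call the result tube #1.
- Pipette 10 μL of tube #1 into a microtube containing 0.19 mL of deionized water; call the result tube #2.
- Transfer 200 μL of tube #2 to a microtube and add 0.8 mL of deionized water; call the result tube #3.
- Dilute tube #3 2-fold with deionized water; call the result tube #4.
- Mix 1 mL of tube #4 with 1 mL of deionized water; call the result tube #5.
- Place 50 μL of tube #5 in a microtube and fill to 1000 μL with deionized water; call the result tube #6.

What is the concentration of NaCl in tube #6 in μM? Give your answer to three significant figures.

0.250 μM

Step 1: 100 μL + 9.9 mL = 10000 μL total → factor 10000/100 = 100
Step 2: 10 μL + 0.19 mL = 200 μL total → factor 200/10 = 20
Step 3: 200 μL + 0.8 mL = 1000 μL total → factor 1000/200 = 5
Step 4: 2-fold → factor 2
Step 5: 1 mL + 1 mL = 2 mL total → factor 2/1 = 2
Step 6: 50 μL brought to 1000 μL → factor 1000/50 = 20
Overall dilution factor = 100 × 20 × 5 × 2 × 2 × 20 = 8 × 10^5
Final = 0.200 M / 8 × 10^5 = 2.500 × 10^-7 M = 0.250 μM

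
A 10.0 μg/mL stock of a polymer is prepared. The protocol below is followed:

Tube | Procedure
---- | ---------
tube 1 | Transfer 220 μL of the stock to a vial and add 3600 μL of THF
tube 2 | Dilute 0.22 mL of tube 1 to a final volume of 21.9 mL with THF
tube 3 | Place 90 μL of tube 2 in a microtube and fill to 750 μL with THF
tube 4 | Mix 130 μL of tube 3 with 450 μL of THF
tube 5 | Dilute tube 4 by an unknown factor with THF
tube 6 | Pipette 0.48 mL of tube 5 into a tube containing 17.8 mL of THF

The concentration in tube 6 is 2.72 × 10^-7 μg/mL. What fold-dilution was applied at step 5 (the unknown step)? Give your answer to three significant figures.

Step 1: 220 μL + 3600 μL = 3820 μL total → factor 3820/220 = 17.364
Step 2: 0.22 mL brought to 21.9 mL → factor 21.9/0.22 = 99.545
Step 3: 90 μL brought to 750 μL → factor 750/90 = 8.3333
Step 4: 130 μL + 450 μL = 580 μL total → factor 580/130 = 4.4615
Step 5: unknown factor x
Step 6: 0.48 mL + 17.8 mL = 18.28 mL total → factor 18.28/0.48 = 38.083
Product of known-step factors = 2.4474 × 10^6
Overall factor = 10.0 μg/mL / (2.72 × 10^-7 μg/mL) = 3.6765 × 10^7
x = 3.6765 × 10^7 / 2.4474 × 10^6 = 15.0

15.0-fold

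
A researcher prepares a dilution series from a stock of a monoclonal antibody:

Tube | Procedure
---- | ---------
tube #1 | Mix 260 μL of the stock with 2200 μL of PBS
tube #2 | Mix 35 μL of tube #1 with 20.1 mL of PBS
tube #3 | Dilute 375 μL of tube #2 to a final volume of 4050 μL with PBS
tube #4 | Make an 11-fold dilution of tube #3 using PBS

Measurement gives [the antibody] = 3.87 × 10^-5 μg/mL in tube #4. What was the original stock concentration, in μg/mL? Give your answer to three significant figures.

Step 1: 260 μL + 2200 μL = 2460 μL total → factor 2460/260 = 9.4615
Step 2: 35 μL + 20.1 mL = 20135 μL total → factor 20135/35 = 575.29
Step 3: 375 μL brought to 4050 μL → factor 4050/375 = 10.8
Step 4: 11-fold → factor 11
Overall dilution factor = 9.4615 × 575.29 × 10.8 × 11 = 6.4664 × 10^5
Stock = 3.87 × 10^-5 μg/mL × 6.4664 × 10^5 = 25.0 μg/mL

25.0 μg/mL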